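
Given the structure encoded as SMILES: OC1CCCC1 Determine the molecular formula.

Walk through each heavy atom and fill implicit hydrogens from standard valence (C 4, N 3, O 2, S 2, halogen 1):
  atom 1: O, bond orders sum to 1 (valence 2) → 1 H
  atom 2: C, bond orders sum to 3 (valence 4) → 1 H
  atom 3: C, bond orders sum to 2 (valence 4) → 2 H
  atom 4: C, bond orders sum to 2 (valence 4) → 2 H
  atom 5: C, bond orders sum to 2 (valence 4) → 2 H
  atom 6: C, bond orders sum to 2 (valence 4) → 2 H
Totals → C:5, H:10, O:1.
In Hill order: C5H10O.

C5H10O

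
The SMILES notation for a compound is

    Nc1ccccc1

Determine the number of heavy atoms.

7

Every atom symbol written in the SMILES (organic subset) is one heavy atom; implicit H are not written.
Heavy atoms by element → C:6, N:1.
Total: 7.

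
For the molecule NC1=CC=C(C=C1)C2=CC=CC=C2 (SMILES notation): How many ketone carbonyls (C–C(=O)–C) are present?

Scan the SMILES for the ketone motif — none present.
Groups that are present: 1 primary amine.

0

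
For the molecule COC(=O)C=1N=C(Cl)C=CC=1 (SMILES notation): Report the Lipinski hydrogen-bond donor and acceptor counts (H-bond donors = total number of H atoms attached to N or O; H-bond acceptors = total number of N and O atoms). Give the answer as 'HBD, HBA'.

Donors: find every N or O and count the H atoms it carries.
  atom 2 (O): bond orders sum to 2 → 0 H
  atom 4 (O): bond orders sum to 2 → 0 H
  atom 6 (N): bond orders sum to 3 → 0 H
Lipinski HBD = 0.
Acceptors: N atoms = 1, O atoms = 2 → HBA = 3.

0, 3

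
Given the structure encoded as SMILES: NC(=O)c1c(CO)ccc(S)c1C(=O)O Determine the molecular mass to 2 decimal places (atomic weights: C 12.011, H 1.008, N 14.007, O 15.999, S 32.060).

227.23 g/mol

First, the molecular formula is C9H9NO4S (counting implicit H from valence).
  C: 9 × 12.011 = 108.099
  H: 9 × 1.008 = 9.072
  N: 1 × 14.007 = 14.007
  O: 4 × 15.999 = 63.996
  S: 1 × 32.060 = 32.060
Sum: 9×12.011 + 9×1.008 + 1×14.007 + 4×15.999 + 1×32.060 = 227.234 → 227.23 g/mol.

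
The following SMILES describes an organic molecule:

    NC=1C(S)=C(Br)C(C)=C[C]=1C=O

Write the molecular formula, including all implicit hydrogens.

Walk through each heavy atom and fill implicit hydrogens from standard valence (C 4, N 3, O 2, S 2, halogen 1):
  atom 1: N, bond orders sum to 1 (valence 3) → 2 H
  atom 2: C, bond orders sum to 4 (valence 4) → 0 H
  atom 3: C, bond orders sum to 4 (valence 4) → 0 H
  atom 4: S, bond orders sum to 1 (valence 2) → 1 H
  atom 5: C, bond orders sum to 4 (valence 4) → 0 H
  atom 6: Br (halogen, monovalent) → 0 H
  atom 7: C, bond orders sum to 4 (valence 4) → 0 H
  atom 8: C, bond orders sum to 1 (valence 4) → 3 H
  atom 9: C, bond orders sum to 3 (valence 4) → 1 H
  atom 10: C with explicit H count 0
  atom 11: C, bond orders sum to 3 (valence 4) → 1 H
  atom 12: O, bond orders sum to 2 (valence 2) → 0 H
Totals → C:8, H:8, Br:1, N:1, O:1, S:1.

C8H8BrNOS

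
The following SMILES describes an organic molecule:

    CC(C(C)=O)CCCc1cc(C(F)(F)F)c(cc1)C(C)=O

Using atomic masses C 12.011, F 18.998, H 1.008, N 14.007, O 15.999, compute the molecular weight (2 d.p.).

300.32 g/mol

First, the molecular formula is C16H19F3O2 (counting implicit H from valence).
  C: 16 × 12.011 = 192.176
  F: 3 × 18.998 = 56.994
  H: 19 × 1.008 = 19.152
  O: 2 × 15.999 = 31.998
Sum: 16×12.011 + 3×18.998 + 19×1.008 + 2×15.999 = 300.320 → 300.32 g/mol.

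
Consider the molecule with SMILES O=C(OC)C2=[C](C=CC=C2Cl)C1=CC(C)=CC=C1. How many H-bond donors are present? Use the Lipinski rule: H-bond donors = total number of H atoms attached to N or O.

0

Donors: find every N or O and count the H atoms it carries.
  atom 1 (O): bond orders sum to 2 → 0 H
  atom 3 (O): bond orders sum to 2 → 0 H
Lipinski HBD = 0.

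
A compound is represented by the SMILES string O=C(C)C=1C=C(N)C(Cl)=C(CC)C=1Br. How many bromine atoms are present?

1

Scan the SMILES for Br atoms (remember two-letter symbols like Cl and Br are single atoms).
Bromine count: 1.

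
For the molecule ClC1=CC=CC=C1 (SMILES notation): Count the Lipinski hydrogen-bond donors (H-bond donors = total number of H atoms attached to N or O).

Donors: find every N or O and count the H atoms it carries.
  (no N or O atoms present)
Lipinski HBD = 0.

0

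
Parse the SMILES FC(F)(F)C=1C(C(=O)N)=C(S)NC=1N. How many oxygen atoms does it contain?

1

Scan the SMILES for O atoms (remember two-letter symbols like Cl and Br are single atoms).
Oxygen count: 1.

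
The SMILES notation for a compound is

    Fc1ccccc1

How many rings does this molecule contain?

1

In SMILES, each pair of matching ring-closure digits denotes one ring-closing bond; the number of such bonds equals the number of independent rings.
Ring-closure bonds here: 1.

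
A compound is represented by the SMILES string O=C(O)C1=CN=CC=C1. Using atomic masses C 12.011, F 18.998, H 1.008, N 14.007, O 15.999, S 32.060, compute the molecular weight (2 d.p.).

First, the molecular formula is C6H5NO2 (counting implicit H from valence).
  C: 6 × 12.011 = 72.066
  H: 5 × 1.008 = 5.040
  N: 1 × 14.007 = 14.007
  O: 2 × 15.999 = 31.998
Sum: 6×12.011 + 5×1.008 + 1×14.007 + 2×15.999 = 123.111 → 123.11 g/mol.

123.11 g/mol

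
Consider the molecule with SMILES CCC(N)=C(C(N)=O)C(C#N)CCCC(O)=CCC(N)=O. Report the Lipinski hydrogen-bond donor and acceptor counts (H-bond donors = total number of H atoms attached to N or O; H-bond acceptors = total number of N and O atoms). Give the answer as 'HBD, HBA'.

Donors: find every N or O and count the H atoms it carries.
  atom 4 (N): bond orders sum to 1 → 2 H
  atom 7 (N): bond orders sum to 1 → 2 H
  atom 8 (O): bond orders sum to 2 → 0 H
  atom 11 (N): bond orders sum to 3 → 0 H
  atom 16 (O): bond orders sum to 1 → 1 H
  atom 20 (N): bond orders sum to 1 → 2 H
  atom 21 (O): bond orders sum to 2 → 0 H
Lipinski HBD = 7.
Acceptors: N atoms = 4, O atoms = 3 → HBA = 7.

7, 7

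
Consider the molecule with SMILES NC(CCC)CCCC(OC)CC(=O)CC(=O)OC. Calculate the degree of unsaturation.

2

Molecular formula: C14H27NO4.
DoU = (2C + 2 + N − H − X) / 2, where X is the halogen count and O/S are ignored.
    = (2·14 + 2 + 1 − 27 − 0) / 2 = 4 / 2 = 2.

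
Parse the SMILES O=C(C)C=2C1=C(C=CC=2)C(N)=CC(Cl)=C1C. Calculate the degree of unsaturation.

Molecular formula: C13H12ClNO.
DoU = (2C + 2 + N − H − X) / 2, where X is the halogen count and O/S are ignored.
    = (2·13 + 2 + 1 − 12 − 1) / 2 = 16 / 2 = 8.

8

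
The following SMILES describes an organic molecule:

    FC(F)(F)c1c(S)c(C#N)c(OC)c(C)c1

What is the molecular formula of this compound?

C10H8F3NOS

Walk through each heavy atom and fill implicit hydrogens from standard valence (C 4, N 3, O 2, S 2, halogen 1); for lowercase aromatic atoms, an aromatic c carries 1 H when it has two neighbours and 0 H with three, and aromatic n carries 0 H:
  atom 1: F (halogen, monovalent) → 0 H
  atom 2: C, bond orders sum to 4 (valence 4) → 0 H
  atom 3: F (halogen, monovalent) → 0 H
  atom 4: F (halogen, monovalent) → 0 H
  atom 5: aromatic c, 3 neighbours → 0 H
  atom 6: aromatic c, 3 neighbours → 0 H
  atom 7: S, bond orders sum to 1 (valence 2) → 1 H
  atom 8: aromatic c, 3 neighbours → 0 H
  atom 9: C, bond orders sum to 4 (valence 4) → 0 H
  atom 10: N, bond orders sum to 3 (valence 3) → 0 H
  atom 11: aromatic c, 3 neighbours → 0 H
  atom 12: O, bond orders sum to 2 (valence 2) → 0 H
  atom 13: C, bond orders sum to 1 (valence 4) → 3 H
  atom 14: aromatic c, 3 neighbours → 0 H
  atom 15: C, bond orders sum to 1 (valence 4) → 3 H
  atom 16: aromatic c, 2 neighbours → 1 H
Totals → C:10, H:8, F:3, N:1, O:1, S:1.
In Hill order: C10H8F3NOS.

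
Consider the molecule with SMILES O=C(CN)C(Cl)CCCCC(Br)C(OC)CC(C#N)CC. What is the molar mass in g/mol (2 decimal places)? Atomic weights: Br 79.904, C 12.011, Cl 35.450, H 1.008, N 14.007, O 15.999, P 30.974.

381.74 g/mol

First, the molecular formula is C15H26BrClN2O2 (counting implicit H from valence).
  Br: 1 × 79.904 = 79.904
  C: 15 × 12.011 = 180.165
  Cl: 1 × 35.450 = 35.450
  H: 26 × 1.008 = 26.208
  N: 2 × 14.007 = 28.014
  O: 2 × 15.999 = 31.998
Sum: 1×79.904 + 15×12.011 + 1×35.450 + 26×1.008 + 2×14.007 + 2×15.999 = 381.739 → 381.74 g/mol.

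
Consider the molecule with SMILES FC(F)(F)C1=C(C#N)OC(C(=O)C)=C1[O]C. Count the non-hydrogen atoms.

Every atom symbol written in the SMILES (organic subset) is one heavy atom; implicit H are not written.
Heavy atoms by element → C:9, F:3, N:1, O:3.
Total: 16.

16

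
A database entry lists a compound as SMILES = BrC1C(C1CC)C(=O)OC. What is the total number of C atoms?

7

Count every carbon token in the SMILES (each C, including those in ring-closure positions and inside branches).
Carbon count: 7.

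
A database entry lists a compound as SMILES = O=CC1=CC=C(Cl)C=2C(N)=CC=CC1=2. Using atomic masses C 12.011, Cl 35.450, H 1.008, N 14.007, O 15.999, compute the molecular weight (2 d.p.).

205.64 g/mol

First, the molecular formula is C11H8ClNO (counting implicit H from valence).
  C: 11 × 12.011 = 132.121
  Cl: 1 × 35.450 = 35.450
  H: 8 × 1.008 = 8.064
  N: 1 × 14.007 = 14.007
  O: 1 × 15.999 = 15.999
Sum: 11×12.011 + 1×35.450 + 8×1.008 + 1×14.007 + 1×15.999 = 205.641 → 205.64 g/mol.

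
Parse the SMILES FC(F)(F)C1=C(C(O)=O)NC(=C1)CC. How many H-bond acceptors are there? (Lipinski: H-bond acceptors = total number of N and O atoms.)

N atoms: 1; O atoms: 2.
Lipinski HBA = 1 + 2 = 3.

3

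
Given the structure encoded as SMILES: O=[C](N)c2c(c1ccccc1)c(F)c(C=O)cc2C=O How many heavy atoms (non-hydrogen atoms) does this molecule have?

20

Every atom symbol written in the SMILES (organic subset) is one heavy atom; implicit H are not written.
Heavy atoms by element → C:15, F:1, N:1, O:3.
Total: 20.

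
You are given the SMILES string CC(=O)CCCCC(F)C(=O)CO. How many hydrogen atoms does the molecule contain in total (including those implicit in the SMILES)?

15

Walk through each heavy atom and fill implicit hydrogens from standard valence (C 4, N 3, O 2, S 2, halogen 1):
  atom 1: C, bond orders sum to 1 (valence 4) → 3 H
  atom 2: C, bond orders sum to 4 (valence 4) → 0 H
  atom 3: O, bond orders sum to 2 (valence 2) → 0 H
  atom 4: C, bond orders sum to 2 (valence 4) → 2 H
  atom 5: C, bond orders sum to 2 (valence 4) → 2 H
  atom 6: C, bond orders sum to 2 (valence 4) → 2 H
  atom 7: C, bond orders sum to 2 (valence 4) → 2 H
  atom 8: C, bond orders sum to 3 (valence 4) → 1 H
  atom 9: F (halogen, monovalent) → 0 H
  atom 10: C, bond orders sum to 4 (valence 4) → 0 H
  atom 11: O, bond orders sum to 2 (valence 2) → 0 H
  atom 12: C, bond orders sum to 2 (valence 4) → 2 H
  atom 13: O, bond orders sum to 1 (valence 2) → 1 H
Total hydrogens: 15.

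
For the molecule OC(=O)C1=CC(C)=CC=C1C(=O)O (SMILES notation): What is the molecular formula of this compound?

C9H8O4

Walk through each heavy atom and fill implicit hydrogens from standard valence (C 4, N 3, O 2, S 2, halogen 1):
  atom 1: O, bond orders sum to 1 (valence 2) → 1 H
  atom 2: C, bond orders sum to 4 (valence 4) → 0 H
  atom 3: O, bond orders sum to 2 (valence 2) → 0 H
  atom 4: C, bond orders sum to 4 (valence 4) → 0 H
  atom 5: C, bond orders sum to 3 (valence 4) → 1 H
  atom 6: C, bond orders sum to 4 (valence 4) → 0 H
  atom 7: C, bond orders sum to 1 (valence 4) → 3 H
  atom 8: C, bond orders sum to 3 (valence 4) → 1 H
  atom 9: C, bond orders sum to 3 (valence 4) → 1 H
  atom 10: C, bond orders sum to 4 (valence 4) → 0 H
  atom 11: C, bond orders sum to 4 (valence 4) → 0 H
  atom 12: O, bond orders sum to 2 (valence 2) → 0 H
  atom 13: O, bond orders sum to 1 (valence 2) → 1 H
Totals → C:9, H:8, O:4.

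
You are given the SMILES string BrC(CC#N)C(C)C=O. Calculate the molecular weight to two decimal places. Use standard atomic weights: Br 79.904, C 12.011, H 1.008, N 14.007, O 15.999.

First, the molecular formula is C6H8BrNO (counting implicit H from valence).
  Br: 1 × 79.904 = 79.904
  C: 6 × 12.011 = 72.066
  H: 8 × 1.008 = 8.064
  N: 1 × 14.007 = 14.007
  O: 1 × 15.999 = 15.999
Sum: 1×79.904 + 6×12.011 + 8×1.008 + 1×14.007 + 1×15.999 = 190.040 → 190.04 g/mol.

190.04 g/mol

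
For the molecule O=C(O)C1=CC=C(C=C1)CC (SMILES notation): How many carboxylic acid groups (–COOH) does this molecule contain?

The carboxylic acid motif appears at heavy-atom position 2 in the SMILES.
Carboxylic acid count: 1.

1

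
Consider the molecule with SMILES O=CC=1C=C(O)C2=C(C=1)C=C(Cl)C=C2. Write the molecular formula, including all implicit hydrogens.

Walk through each heavy atom and fill implicit hydrogens from standard valence (C 4, N 3, O 2, S 2, halogen 1):
  atom 1: O, bond orders sum to 2 (valence 2) → 0 H
  atom 2: C, bond orders sum to 3 (valence 4) → 1 H
  atom 3: C, bond orders sum to 4 (valence 4) → 0 H
  atom 4: C, bond orders sum to 3 (valence 4) → 1 H
  atom 5: C, bond orders sum to 4 (valence 4) → 0 H
  atom 6: O, bond orders sum to 1 (valence 2) → 1 H
  atom 7: C, bond orders sum to 4 (valence 4) → 0 H
  atom 8: C, bond orders sum to 4 (valence 4) → 0 H
  atom 9: C, bond orders sum to 3 (valence 4) → 1 H
  atom 10: C, bond orders sum to 3 (valence 4) → 1 H
  atom 11: C, bond orders sum to 4 (valence 4) → 0 H
  atom 12: Cl (halogen, monovalent) → 0 H
  atom 13: C, bond orders sum to 3 (valence 4) → 1 H
  atom 14: C, bond orders sum to 3 (valence 4) → 1 H
Totals → C:11, H:7, Cl:1, O:2.
In Hill order: C11H7ClO2.

C11H7ClO2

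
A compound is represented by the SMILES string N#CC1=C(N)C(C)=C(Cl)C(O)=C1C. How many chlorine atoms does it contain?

Scan the SMILES for Cl atoms (remember two-letter symbols like Cl and Br are single atoms).
Chlorine count: 1.

1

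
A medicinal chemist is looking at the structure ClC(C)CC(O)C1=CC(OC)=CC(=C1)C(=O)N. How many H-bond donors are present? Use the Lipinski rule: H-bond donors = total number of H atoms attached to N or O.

3

Donors: find every N or O and count the H atoms it carries.
  atom 6 (O): bond orders sum to 1 → 1 H
  atom 10 (O): bond orders sum to 2 → 0 H
  atom 16 (O): bond orders sum to 2 → 0 H
  atom 17 (N): bond orders sum to 1 → 2 H
Lipinski HBD = 3.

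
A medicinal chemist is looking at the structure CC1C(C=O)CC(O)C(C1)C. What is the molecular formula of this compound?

Walk through each heavy atom and fill implicit hydrogens from standard valence (C 4, N 3, O 2, S 2, halogen 1):
  atom 1: C, bond orders sum to 1 (valence 4) → 3 H
  atom 2: C, bond orders sum to 3 (valence 4) → 1 H
  atom 3: C, bond orders sum to 3 (valence 4) → 1 H
  atom 4: C, bond orders sum to 3 (valence 4) → 1 H
  atom 5: O, bond orders sum to 2 (valence 2) → 0 H
  atom 6: C, bond orders sum to 2 (valence 4) → 2 H
  atom 7: C, bond orders sum to 3 (valence 4) → 1 H
  atom 8: O, bond orders sum to 1 (valence 2) → 1 H
  atom 9: C, bond orders sum to 3 (valence 4) → 1 H
  atom 10: C, bond orders sum to 2 (valence 4) → 2 H
  atom 11: C, bond orders sum to 1 (valence 4) → 3 H
Totals → C:9, H:16, O:2.
In Hill order: C9H16O2.

C9H16O2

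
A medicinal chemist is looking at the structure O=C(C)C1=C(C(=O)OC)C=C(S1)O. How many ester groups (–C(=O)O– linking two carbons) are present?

The ester motif appears at heavy-atom position 6 in the SMILES.
Other groups present: 1 hydroxyl, 1 ketone.
Ester count: 1.

1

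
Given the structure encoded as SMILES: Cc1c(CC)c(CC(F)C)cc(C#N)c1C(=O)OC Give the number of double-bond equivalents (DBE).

Molecular formula: C15H18FNO2.
DoU = (2C + 2 + N − H − X) / 2, where X is the halogen count and O/S are ignored.
    = (2·15 + 2 + 1 − 18 − 1) / 2 = 14 / 2 = 7.

7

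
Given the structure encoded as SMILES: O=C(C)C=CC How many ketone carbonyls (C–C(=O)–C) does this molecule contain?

1

The ketone motif appears at heavy-atom position 2 in the SMILES.
Other groups present: 1 alkene.
Ketone count: 1.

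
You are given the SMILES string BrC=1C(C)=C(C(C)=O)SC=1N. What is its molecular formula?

C7H8BrNOS

Walk through each heavy atom and fill implicit hydrogens from standard valence (C 4, N 3, O 2, S 2, halogen 1):
  atom 1: Br (halogen, monovalent) → 0 H
  atom 2: C, bond orders sum to 4 (valence 4) → 0 H
  atom 3: C, bond orders sum to 4 (valence 4) → 0 H
  atom 4: C, bond orders sum to 1 (valence 4) → 3 H
  atom 5: C, bond orders sum to 4 (valence 4) → 0 H
  atom 6: C, bond orders sum to 4 (valence 4) → 0 H
  atom 7: C, bond orders sum to 1 (valence 4) → 3 H
  atom 8: O, bond orders sum to 2 (valence 2) → 0 H
  atom 9: S, bond orders sum to 2 (valence 2) → 0 H
  atom 10: C, bond orders sum to 4 (valence 4) → 0 H
  atom 11: N, bond orders sum to 1 (valence 3) → 2 H
Totals → C:7, H:8, Br:1, N:1, O:1, S:1.
In Hill order: C7H8BrNOS.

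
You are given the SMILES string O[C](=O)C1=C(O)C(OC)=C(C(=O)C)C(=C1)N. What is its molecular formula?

C10H11NO5

Walk through each heavy atom and fill implicit hydrogens from standard valence (C 4, N 3, O 2, S 2, halogen 1):
  atom 1: O, bond orders sum to 1 (valence 2) → 1 H
  atom 2: C with explicit H count 0
  atom 3: O, bond orders sum to 2 (valence 2) → 0 H
  atom 4: C, bond orders sum to 4 (valence 4) → 0 H
  atom 5: C, bond orders sum to 4 (valence 4) → 0 H
  atom 6: O, bond orders sum to 1 (valence 2) → 1 H
  atom 7: C, bond orders sum to 4 (valence 4) → 0 H
  atom 8: O, bond orders sum to 2 (valence 2) → 0 H
  atom 9: C, bond orders sum to 1 (valence 4) → 3 H
  atom 10: C, bond orders sum to 4 (valence 4) → 0 H
  atom 11: C, bond orders sum to 4 (valence 4) → 0 H
  atom 12: O, bond orders sum to 2 (valence 2) → 0 H
  atom 13: C, bond orders sum to 1 (valence 4) → 3 H
  atom 14: C, bond orders sum to 4 (valence 4) → 0 H
  atom 15: C, bond orders sum to 3 (valence 4) → 1 H
  atom 16: N, bond orders sum to 1 (valence 3) → 2 H
Totals → C:10, H:11, N:1, O:5.
In Hill order: C10H11NO5.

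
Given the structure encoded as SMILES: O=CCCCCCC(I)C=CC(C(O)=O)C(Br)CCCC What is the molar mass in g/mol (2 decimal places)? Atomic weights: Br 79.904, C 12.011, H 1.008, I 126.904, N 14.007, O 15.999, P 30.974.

473.19 g/mol

First, the molecular formula is C16H26BrIO3 (counting implicit H from valence).
  Br: 1 × 79.904 = 79.904
  C: 16 × 12.011 = 192.176
  H: 26 × 1.008 = 26.208
  I: 1 × 126.904 = 126.904
  O: 3 × 15.999 = 47.997
Sum: 1×79.904 + 16×12.011 + 26×1.008 + 1×126.904 + 3×15.999 = 473.189 → 473.19 g/mol.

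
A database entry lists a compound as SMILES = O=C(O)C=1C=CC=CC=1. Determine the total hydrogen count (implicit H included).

6

Walk through each heavy atom and fill implicit hydrogens from standard valence (C 4, N 3, O 2, S 2, halogen 1):
  atom 1: O, bond orders sum to 2 (valence 2) → 0 H
  atom 2: C, bond orders sum to 4 (valence 4) → 0 H
  atom 3: O, bond orders sum to 1 (valence 2) → 1 H
  atom 4: C, bond orders sum to 4 (valence 4) → 0 H
  atom 5: C, bond orders sum to 3 (valence 4) → 1 H
  atom 6: C, bond orders sum to 3 (valence 4) → 1 H
  atom 7: C, bond orders sum to 3 (valence 4) → 1 H
  atom 8: C, bond orders sum to 3 (valence 4) → 1 H
  atom 9: C, bond orders sum to 3 (valence 4) → 1 H
Total hydrogens: 6.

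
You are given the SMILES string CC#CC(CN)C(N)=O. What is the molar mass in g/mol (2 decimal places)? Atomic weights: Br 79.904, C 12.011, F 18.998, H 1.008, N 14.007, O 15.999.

First, the molecular formula is C6H10N2O (counting implicit H from valence).
  C: 6 × 12.011 = 72.066
  H: 10 × 1.008 = 10.080
  N: 2 × 14.007 = 28.014
  O: 1 × 15.999 = 15.999
Sum: 6×12.011 + 10×1.008 + 2×14.007 + 1×15.999 = 126.159 → 126.16 g/mol.

126.16 g/mol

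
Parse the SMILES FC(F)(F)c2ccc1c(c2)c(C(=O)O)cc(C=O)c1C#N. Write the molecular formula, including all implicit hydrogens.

C14H6F3NO3

Walk through each heavy atom and fill implicit hydrogens from standard valence (C 4, N 3, O 2, S 2, halogen 1); for lowercase aromatic atoms, an aromatic c carries 1 H when it has two neighbours and 0 H with three, and aromatic n carries 0 H:
  atom 1: F (halogen, monovalent) → 0 H
  atom 2: C, bond orders sum to 4 (valence 4) → 0 H
  atom 3: F (halogen, monovalent) → 0 H
  atom 4: F (halogen, monovalent) → 0 H
  atom 5: aromatic c, 3 neighbours → 0 H
  atom 6: aromatic c, 2 neighbours → 1 H
  atom 7: aromatic c, 2 neighbours → 1 H
  atom 8: aromatic c, 3 neighbours → 0 H
  atom 9: aromatic c, 3 neighbours → 0 H
  atom 10: aromatic c, 2 neighbours → 1 H
  atom 11: aromatic c, 3 neighbours → 0 H
  atom 12: C, bond orders sum to 4 (valence 4) → 0 H
  atom 13: O, bond orders sum to 2 (valence 2) → 0 H
  atom 14: O, bond orders sum to 1 (valence 2) → 1 H
  atom 15: aromatic c, 2 neighbours → 1 H
  atom 16: aromatic c, 3 neighbours → 0 H
  atom 17: C, bond orders sum to 3 (valence 4) → 1 H
  atom 18: O, bond orders sum to 2 (valence 2) → 0 H
  atom 19: aromatic c, 3 neighbours → 0 H
  atom 20: C, bond orders sum to 4 (valence 4) → 0 H
  atom 21: N, bond orders sum to 3 (valence 3) → 0 H
Totals → C:14, H:6, F:3, N:1, O:3.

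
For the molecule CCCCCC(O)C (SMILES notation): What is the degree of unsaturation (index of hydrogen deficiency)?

0

Molecular formula: C7H16O.
DoU = (2C + 2 + N − H − X) / 2, where X is the halogen count and O/S are ignored.
    = (2·7 + 2 + 0 − 16 − 0) / 2 = 0 / 2 = 0.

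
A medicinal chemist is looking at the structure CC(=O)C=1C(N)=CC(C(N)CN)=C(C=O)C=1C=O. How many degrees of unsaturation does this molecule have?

7

Degree of unsaturation = (number of rings) + (number of π bonds).
Ring closures in the SMILES: 1.
π bonds: 6 double bonds (each 1 DoU) → 6 DoU from unsaturation.
Total DoU = 1 + 6 = 7.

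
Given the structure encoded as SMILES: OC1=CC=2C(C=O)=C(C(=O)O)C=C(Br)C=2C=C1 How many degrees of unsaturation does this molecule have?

9

Molecular formula: C12H7BrO4.
DoU = (2C + 2 + N − H − X) / 2, where X is the halogen count and O/S are ignored.
    = (2·12 + 2 + 0 − 7 − 1) / 2 = 18 / 2 = 9.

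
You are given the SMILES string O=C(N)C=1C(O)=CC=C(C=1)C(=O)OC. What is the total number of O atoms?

Scan the SMILES for O atoms (remember two-letter symbols like Cl and Br are single atoms).
Oxygen count: 4.

4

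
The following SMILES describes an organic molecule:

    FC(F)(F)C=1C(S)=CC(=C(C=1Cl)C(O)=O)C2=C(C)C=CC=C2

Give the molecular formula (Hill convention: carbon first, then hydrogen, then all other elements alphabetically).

Walk through each heavy atom and fill implicit hydrogens from standard valence (C 4, N 3, O 2, S 2, halogen 1):
  atom 1: F (halogen, monovalent) → 0 H
  atom 2: C, bond orders sum to 4 (valence 4) → 0 H
  atom 3: F (halogen, monovalent) → 0 H
  atom 4: F (halogen, monovalent) → 0 H
  atom 5: C, bond orders sum to 4 (valence 4) → 0 H
  atom 6: C, bond orders sum to 4 (valence 4) → 0 H
  atom 7: S, bond orders sum to 1 (valence 2) → 1 H
  atom 8: C, bond orders sum to 3 (valence 4) → 1 H
  atom 9: C, bond orders sum to 4 (valence 4) → 0 H
  atom 10: C, bond orders sum to 4 (valence 4) → 0 H
  atom 11: C, bond orders sum to 4 (valence 4) → 0 H
  atom 12: Cl (halogen, monovalent) → 0 H
  atom 13: C, bond orders sum to 4 (valence 4) → 0 H
  atom 14: O, bond orders sum to 1 (valence 2) → 1 H
  atom 15: O, bond orders sum to 2 (valence 2) → 0 H
  atom 16: C, bond orders sum to 4 (valence 4) → 0 H
  atom 17: C, bond orders sum to 4 (valence 4) → 0 H
  atom 18: C, bond orders sum to 1 (valence 4) → 3 H
  atom 19: C, bond orders sum to 3 (valence 4) → 1 H
  atom 20: C, bond orders sum to 3 (valence 4) → 1 H
  atom 21: C, bond orders sum to 3 (valence 4) → 1 H
  atom 22: C, bond orders sum to 3 (valence 4) → 1 H
Totals → C:15, H:10, Cl:1, F:3, O:2, S:1.
In Hill order: C15H10ClF3O2S.

C15H10ClF3O2S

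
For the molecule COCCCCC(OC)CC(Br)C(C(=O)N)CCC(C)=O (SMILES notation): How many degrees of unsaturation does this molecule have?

Degree of unsaturation = (number of rings) + (number of π bonds).
Ring closures in the SMILES: 0.
π bonds: 2 double bonds (each 1 DoU) → 2 DoU from unsaturation.
Total DoU = 0 + 2 = 2.

2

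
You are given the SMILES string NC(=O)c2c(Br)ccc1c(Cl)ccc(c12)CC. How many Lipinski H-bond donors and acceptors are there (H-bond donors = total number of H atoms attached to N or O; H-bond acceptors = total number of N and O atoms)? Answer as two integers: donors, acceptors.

2, 2

Donors: find every N or O and count the H atoms it carries.
  atom 1 (N): bond orders sum to 1 → 2 H
  atom 3 (O): bond orders sum to 2 → 0 H
Lipinski HBD = 2.
Acceptors: N atoms = 1, O atoms = 1 → HBA = 2.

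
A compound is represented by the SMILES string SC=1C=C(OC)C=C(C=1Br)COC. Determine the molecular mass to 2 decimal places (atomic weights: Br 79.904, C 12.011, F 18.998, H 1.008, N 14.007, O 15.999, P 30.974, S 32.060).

263.15 g/mol

First, the molecular formula is C9H11BrO2S (counting implicit H from valence).
  Br: 1 × 79.904 = 79.904
  C: 9 × 12.011 = 108.099
  H: 11 × 1.008 = 11.088
  O: 2 × 15.999 = 31.998
  S: 1 × 32.060 = 32.060
Sum: 1×79.904 + 9×12.011 + 11×1.008 + 2×15.999 + 1×32.060 = 263.149 → 263.15 g/mol.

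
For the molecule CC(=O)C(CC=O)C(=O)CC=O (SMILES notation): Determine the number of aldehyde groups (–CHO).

2

The aldehyde motif appears at heavy-atom positions 6, 11 in the SMILES.
Other groups present: 2 ketone.
Aldehyde count: 2.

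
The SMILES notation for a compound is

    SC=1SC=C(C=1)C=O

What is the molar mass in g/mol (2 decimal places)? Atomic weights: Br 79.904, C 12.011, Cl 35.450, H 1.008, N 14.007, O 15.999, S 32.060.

First, the molecular formula is C5H4OS2 (counting implicit H from valence).
  C: 5 × 12.011 = 60.055
  H: 4 × 1.008 = 4.032
  O: 1 × 15.999 = 15.999
  S: 2 × 32.060 = 64.120
Sum: 5×12.011 + 4×1.008 + 1×15.999 + 2×32.060 = 144.206 → 144.21 g/mol.

144.21 g/mol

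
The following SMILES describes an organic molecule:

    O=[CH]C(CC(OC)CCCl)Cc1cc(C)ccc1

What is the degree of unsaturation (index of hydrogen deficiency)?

Molecular formula: C15H21ClO2.
DoU = (2C + 2 + N − H − X) / 2, where X is the halogen count and O/S are ignored.
    = (2·15 + 2 + 0 − 21 − 1) / 2 = 10 / 2 = 5.

5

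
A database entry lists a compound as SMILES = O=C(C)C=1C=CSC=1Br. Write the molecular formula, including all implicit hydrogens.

C6H5BrOS

Walk through each heavy atom and fill implicit hydrogens from standard valence (C 4, N 3, O 2, S 2, halogen 1):
  atom 1: O, bond orders sum to 2 (valence 2) → 0 H
  atom 2: C, bond orders sum to 4 (valence 4) → 0 H
  atom 3: C, bond orders sum to 1 (valence 4) → 3 H
  atom 4: C, bond orders sum to 4 (valence 4) → 0 H
  atom 5: C, bond orders sum to 3 (valence 4) → 1 H
  atom 6: C, bond orders sum to 3 (valence 4) → 1 H
  atom 7: S, bond orders sum to 2 (valence 2) → 0 H
  atom 8: C, bond orders sum to 4 (valence 4) → 0 H
  atom 9: Br (halogen, monovalent) → 0 H
Totals → C:6, H:5, Br:1, O:1, S:1.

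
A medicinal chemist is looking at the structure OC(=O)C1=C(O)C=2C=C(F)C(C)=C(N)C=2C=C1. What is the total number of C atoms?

Count every carbon token in the SMILES (each C, including those in ring-closure positions and inside branches).
Carbon count: 12.

12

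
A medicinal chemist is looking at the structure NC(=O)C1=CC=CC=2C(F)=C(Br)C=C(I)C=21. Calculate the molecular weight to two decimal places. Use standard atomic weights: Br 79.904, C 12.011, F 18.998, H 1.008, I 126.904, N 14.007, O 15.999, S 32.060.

First, the molecular formula is C11H6BrFINO (counting implicit H from valence).
  Br: 1 × 79.904 = 79.904
  C: 11 × 12.011 = 132.121
  F: 1 × 18.998 = 18.998
  H: 6 × 1.008 = 6.048
  I: 1 × 126.904 = 126.904
  N: 1 × 14.007 = 14.007
  O: 1 × 15.999 = 15.999
Sum: 1×79.904 + 11×12.011 + 1×18.998 + 6×1.008 + 1×126.904 + 1×14.007 + 1×15.999 = 393.981 → 393.98 g/mol.

393.98 g/mol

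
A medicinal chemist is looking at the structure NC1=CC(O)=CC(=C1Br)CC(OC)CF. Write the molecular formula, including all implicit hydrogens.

C10H13BrFNO2

Walk through each heavy atom and fill implicit hydrogens from standard valence (C 4, N 3, O 2, S 2, halogen 1):
  atom 1: N, bond orders sum to 1 (valence 3) → 2 H
  atom 2: C, bond orders sum to 4 (valence 4) → 0 H
  atom 3: C, bond orders sum to 3 (valence 4) → 1 H
  atom 4: C, bond orders sum to 4 (valence 4) → 0 H
  atom 5: O, bond orders sum to 1 (valence 2) → 1 H
  atom 6: C, bond orders sum to 3 (valence 4) → 1 H
  atom 7: C, bond orders sum to 4 (valence 4) → 0 H
  atom 8: C, bond orders sum to 4 (valence 4) → 0 H
  atom 9: Br (halogen, monovalent) → 0 H
  atom 10: C, bond orders sum to 2 (valence 4) → 2 H
  atom 11: C, bond orders sum to 3 (valence 4) → 1 H
  atom 12: O, bond orders sum to 2 (valence 2) → 0 H
  atom 13: C, bond orders sum to 1 (valence 4) → 3 H
  atom 14: C, bond orders sum to 2 (valence 4) → 2 H
  atom 15: F (halogen, monovalent) → 0 H
Totals → C:10, H:13, Br:1, F:1, N:1, O:2.
In Hill order: C10H13BrFNO2.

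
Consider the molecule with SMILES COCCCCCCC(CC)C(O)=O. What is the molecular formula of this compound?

Walk through each heavy atom and fill implicit hydrogens from standard valence (C 4, N 3, O 2, S 2, halogen 1):
  atom 1: C, bond orders sum to 1 (valence 4) → 3 H
  atom 2: O, bond orders sum to 2 (valence 2) → 0 H
  atom 3: C, bond orders sum to 2 (valence 4) → 2 H
  atom 4: C, bond orders sum to 2 (valence 4) → 2 H
  atom 5: C, bond orders sum to 2 (valence 4) → 2 H
  atom 6: C, bond orders sum to 2 (valence 4) → 2 H
  atom 7: C, bond orders sum to 2 (valence 4) → 2 H
  atom 8: C, bond orders sum to 2 (valence 4) → 2 H
  atom 9: C, bond orders sum to 3 (valence 4) → 1 H
  atom 10: C, bond orders sum to 2 (valence 4) → 2 H
  atom 11: C, bond orders sum to 1 (valence 4) → 3 H
  atom 12: C, bond orders sum to 4 (valence 4) → 0 H
  atom 13: O, bond orders sum to 1 (valence 2) → 1 H
  atom 14: O, bond orders sum to 2 (valence 2) → 0 H
Totals → C:11, H:22, O:3.
In Hill order: C11H22O3.

C11H22O3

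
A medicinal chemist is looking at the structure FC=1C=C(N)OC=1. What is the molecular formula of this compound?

C4H4FNO

Walk through each heavy atom and fill implicit hydrogens from standard valence (C 4, N 3, O 2, S 2, halogen 1):
  atom 1: F (halogen, monovalent) → 0 H
  atom 2: C, bond orders sum to 4 (valence 4) → 0 H
  atom 3: C, bond orders sum to 3 (valence 4) → 1 H
  atom 4: C, bond orders sum to 4 (valence 4) → 0 H
  atom 5: N, bond orders sum to 1 (valence 3) → 2 H
  atom 6: O, bond orders sum to 2 (valence 2) → 0 H
  atom 7: C, bond orders sum to 3 (valence 4) → 1 H
Totals → C:4, H:4, F:1, N:1, O:1.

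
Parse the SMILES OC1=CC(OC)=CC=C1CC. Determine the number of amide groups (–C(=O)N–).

Scan the SMILES for the amide motif — none present.
Groups that are present: 1 ether, 1 hydroxyl.

0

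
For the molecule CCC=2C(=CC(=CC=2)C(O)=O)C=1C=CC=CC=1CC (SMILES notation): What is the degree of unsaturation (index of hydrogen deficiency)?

9

Degree of unsaturation = (number of rings) + (number of π bonds).
Ring closures in the SMILES: 2.
π bonds: 7 double bonds (each 1 DoU) → 7 DoU from unsaturation.
Total DoU = 2 + 7 = 9.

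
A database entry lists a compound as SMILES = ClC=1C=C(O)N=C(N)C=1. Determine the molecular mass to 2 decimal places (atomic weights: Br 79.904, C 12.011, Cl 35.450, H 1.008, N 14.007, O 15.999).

144.56 g/mol

First, the molecular formula is C5H5ClN2O (counting implicit H from valence).
  C: 5 × 12.011 = 60.055
  Cl: 1 × 35.450 = 35.450
  H: 5 × 1.008 = 5.040
  N: 2 × 14.007 = 28.014
  O: 1 × 15.999 = 15.999
Sum: 5×12.011 + 1×35.450 + 5×1.008 + 2×14.007 + 1×15.999 = 144.558 → 144.56 g/mol.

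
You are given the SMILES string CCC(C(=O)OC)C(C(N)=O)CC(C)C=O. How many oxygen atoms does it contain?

4

Scan the SMILES for O atoms (remember two-letter symbols like Cl and Br are single atoms).
Oxygen count: 4.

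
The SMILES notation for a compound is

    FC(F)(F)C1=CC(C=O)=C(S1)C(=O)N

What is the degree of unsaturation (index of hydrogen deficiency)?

5

Degree of unsaturation = (number of rings) + (number of π bonds).
Ring closures in the SMILES: 1.
π bonds: 4 double bonds (each 1 DoU) → 4 DoU from unsaturation.
Total DoU = 1 + 4 = 5.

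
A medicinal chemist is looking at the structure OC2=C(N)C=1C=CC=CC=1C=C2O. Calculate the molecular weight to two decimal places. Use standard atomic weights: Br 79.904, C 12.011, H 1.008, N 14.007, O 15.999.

175.19 g/mol

First, the molecular formula is C10H9NO2 (counting implicit H from valence).
  C: 10 × 12.011 = 120.110
  H: 9 × 1.008 = 9.072
  N: 1 × 14.007 = 14.007
  O: 2 × 15.999 = 31.998
Sum: 10×12.011 + 9×1.008 + 1×14.007 + 2×15.999 = 175.187 → 175.19 g/mol.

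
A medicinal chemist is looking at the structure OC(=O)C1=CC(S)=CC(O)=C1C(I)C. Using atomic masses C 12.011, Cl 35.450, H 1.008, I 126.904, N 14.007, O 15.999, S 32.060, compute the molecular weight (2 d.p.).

324.13 g/mol

First, the molecular formula is C9H9IO3S (counting implicit H from valence).
  C: 9 × 12.011 = 108.099
  H: 9 × 1.008 = 9.072
  I: 1 × 126.904 = 126.904
  O: 3 × 15.999 = 47.997
  S: 1 × 32.060 = 32.060
Sum: 9×12.011 + 9×1.008 + 1×126.904 + 3×15.999 + 1×32.060 = 324.132 → 324.13 g/mol.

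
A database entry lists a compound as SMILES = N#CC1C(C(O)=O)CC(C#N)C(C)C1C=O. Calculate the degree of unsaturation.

7

Degree of unsaturation = (number of rings) + (number of π bonds).
Ring closures in the SMILES: 1.
π bonds: 2 double bonds (each 1 DoU), 2 triple bonds (each 2 DoU) → 6 DoU from unsaturation.
Total DoU = 1 + 6 = 7.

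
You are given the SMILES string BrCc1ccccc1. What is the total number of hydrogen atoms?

7

Walk through each heavy atom and fill implicit hydrogens from standard valence (C 4, N 3, O 2, S 2, halogen 1); for lowercase aromatic atoms, an aromatic c carries 1 H when it has two neighbours and 0 H with three, and aromatic n carries 0 H:
  atom 1: Br (halogen, monovalent) → 0 H
  atom 2: C, bond orders sum to 2 (valence 4) → 2 H
  atom 3: aromatic c, 3 neighbours → 0 H
  atom 4: aromatic c, 2 neighbours → 1 H
  atom 5: aromatic c, 2 neighbours → 1 H
  atom 6: aromatic c, 2 neighbours → 1 H
  atom 7: aromatic c, 2 neighbours → 1 H
  atom 8: aromatic c, 2 neighbours → 1 H
Total hydrogens: 7.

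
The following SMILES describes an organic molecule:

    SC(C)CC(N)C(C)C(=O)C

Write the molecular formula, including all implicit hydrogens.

Walk through each heavy atom and fill implicit hydrogens from standard valence (C 4, N 3, O 2, S 2, halogen 1):
  atom 1: S, bond orders sum to 1 (valence 2) → 1 H
  atom 2: C, bond orders sum to 3 (valence 4) → 1 H
  atom 3: C, bond orders sum to 1 (valence 4) → 3 H
  atom 4: C, bond orders sum to 2 (valence 4) → 2 H
  atom 5: C, bond orders sum to 3 (valence 4) → 1 H
  atom 6: N, bond orders sum to 1 (valence 3) → 2 H
  atom 7: C, bond orders sum to 3 (valence 4) → 1 H
  atom 8: C, bond orders sum to 1 (valence 4) → 3 H
  atom 9: C, bond orders sum to 4 (valence 4) → 0 H
  atom 10: O, bond orders sum to 2 (valence 2) → 0 H
  atom 11: C, bond orders sum to 1 (valence 4) → 3 H
Totals → C:8, H:17, N:1, O:1, S:1.

C8H17NOS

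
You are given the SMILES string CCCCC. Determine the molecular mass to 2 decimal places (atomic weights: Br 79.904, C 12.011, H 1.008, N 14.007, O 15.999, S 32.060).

72.15 g/mol

First, the molecular formula is C5H12 (counting implicit H from valence).
  C: 5 × 12.011 = 60.055
  H: 12 × 1.008 = 12.096
Sum: 5×12.011 + 12×1.008 = 72.151 → 72.15 g/mol.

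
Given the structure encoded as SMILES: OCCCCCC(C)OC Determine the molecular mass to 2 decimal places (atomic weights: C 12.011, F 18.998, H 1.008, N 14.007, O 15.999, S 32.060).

146.23 g/mol

First, the molecular formula is C8H18O2 (counting implicit H from valence).
  C: 8 × 12.011 = 96.088
  H: 18 × 1.008 = 18.144
  O: 2 × 15.999 = 31.998
Sum: 8×12.011 + 18×1.008 + 2×15.999 = 146.230 → 146.23 g/mol.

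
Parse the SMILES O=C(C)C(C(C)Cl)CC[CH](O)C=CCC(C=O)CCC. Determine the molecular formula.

C16H27ClO3

Walk through each heavy atom and fill implicit hydrogens from standard valence (C 4, N 3, O 2, S 2, halogen 1):
  atom 1: O, bond orders sum to 2 (valence 2) → 0 H
  atom 2: C, bond orders sum to 4 (valence 4) → 0 H
  atom 3: C, bond orders sum to 1 (valence 4) → 3 H
  atom 4: C, bond orders sum to 3 (valence 4) → 1 H
  atom 5: C, bond orders sum to 3 (valence 4) → 1 H
  atom 6: C, bond orders sum to 1 (valence 4) → 3 H
  atom 7: Cl (halogen, monovalent) → 0 H
  atom 8: C, bond orders sum to 2 (valence 4) → 2 H
  atom 9: C, bond orders sum to 2 (valence 4) → 2 H
  atom 10: C with explicit H count 1
  atom 11: O, bond orders sum to 1 (valence 2) → 1 H
  atom 12: C, bond orders sum to 3 (valence 4) → 1 H
  atom 13: C, bond orders sum to 3 (valence 4) → 1 H
  atom 14: C, bond orders sum to 2 (valence 4) → 2 H
  atom 15: C, bond orders sum to 3 (valence 4) → 1 H
  atom 16: C, bond orders sum to 3 (valence 4) → 1 H
  atom 17: O, bond orders sum to 2 (valence 2) → 0 H
  atom 18: C, bond orders sum to 2 (valence 4) → 2 H
  atom 19: C, bond orders sum to 2 (valence 4) → 2 H
  atom 20: C, bond orders sum to 1 (valence 4) → 3 H
Totals → C:16, H:27, Cl:1, O:3.
In Hill order: C16H27ClO3.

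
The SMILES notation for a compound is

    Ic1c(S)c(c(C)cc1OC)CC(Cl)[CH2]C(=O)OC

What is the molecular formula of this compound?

C13H16ClIO3S

Walk through each heavy atom and fill implicit hydrogens from standard valence (C 4, N 3, O 2, S 2, halogen 1); for lowercase aromatic atoms, an aromatic c carries 1 H when it has two neighbours and 0 H with three, and aromatic n carries 0 H:
  atom 1: I (halogen, monovalent) → 0 H
  atom 2: aromatic c, 3 neighbours → 0 H
  atom 3: aromatic c, 3 neighbours → 0 H
  atom 4: S, bond orders sum to 1 (valence 2) → 1 H
  atom 5: aromatic c, 3 neighbours → 0 H
  atom 6: aromatic c, 3 neighbours → 0 H
  atom 7: C, bond orders sum to 1 (valence 4) → 3 H
  atom 8: aromatic c, 2 neighbours → 1 H
  atom 9: aromatic c, 3 neighbours → 0 H
  atom 10: O, bond orders sum to 2 (valence 2) → 0 H
  atom 11: C, bond orders sum to 1 (valence 4) → 3 H
  atom 12: C, bond orders sum to 2 (valence 4) → 2 H
  atom 13: C, bond orders sum to 3 (valence 4) → 1 H
  atom 14: Cl (halogen, monovalent) → 0 H
  atom 15: C with explicit H count 2
  atom 16: C, bond orders sum to 4 (valence 4) → 0 H
  atom 17: O, bond orders sum to 2 (valence 2) → 0 H
  atom 18: O, bond orders sum to 2 (valence 2) → 0 H
  atom 19: C, bond orders sum to 1 (valence 4) → 3 H
Totals → C:13, H:16, Cl:1, I:1, O:3, S:1.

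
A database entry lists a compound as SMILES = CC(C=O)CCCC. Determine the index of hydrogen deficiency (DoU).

1

Degree of unsaturation = (number of rings) + (number of π bonds).
Ring closures in the SMILES: 0.
π bonds: 1 double bond (each 1 DoU) → 1 DoU from unsaturation.
Total DoU = 0 + 1 = 1.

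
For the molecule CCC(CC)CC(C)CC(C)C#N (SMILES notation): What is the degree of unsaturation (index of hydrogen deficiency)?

2

Degree of unsaturation = (number of rings) + (number of π bonds).
Ring closures in the SMILES: 0.
π bonds: 1 triple bond (each 2 DoU) → 2 DoU from unsaturation.
Total DoU = 0 + 2 = 2.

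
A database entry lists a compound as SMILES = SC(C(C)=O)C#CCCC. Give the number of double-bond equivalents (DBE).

Molecular formula: C8H12OS.
DoU = (2C + 2 + N − H − X) / 2, where X is the halogen count and O/S are ignored.
    = (2·8 + 2 + 0 − 12 − 0) / 2 = 6 / 2 = 3.

3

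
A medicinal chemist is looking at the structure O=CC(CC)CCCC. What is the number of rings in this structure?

In SMILES, each pair of matching ring-closure digits denotes one ring-closing bond; the number of such bonds equals the number of independent rings.
Ring-closure bonds here: 0.

0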